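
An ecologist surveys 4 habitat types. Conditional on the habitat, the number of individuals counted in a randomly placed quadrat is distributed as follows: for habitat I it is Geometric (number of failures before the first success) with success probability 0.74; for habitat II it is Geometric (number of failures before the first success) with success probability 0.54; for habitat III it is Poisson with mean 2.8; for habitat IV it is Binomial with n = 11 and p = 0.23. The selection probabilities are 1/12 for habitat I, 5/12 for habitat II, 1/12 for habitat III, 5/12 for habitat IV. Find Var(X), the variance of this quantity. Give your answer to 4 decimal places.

Per component, I: μ=0.351351, E[X²]=0.598247; II: μ=0.851852, E[X²]=2.30316; III: μ=2.8, E[X²]=10.64; IV: μ=2.53, E[X²]=8.349.
E[X] = 0.0833333·0.351351 + 0.416667·0.851852 + 0.0833333·2.8 + 0.416667·2.53 = 1.67172.
E[X²] = 0.0833333·0.598247 + 0.416667·2.30316 + 0.0833333·10.64 + 0.416667·8.349 = 5.37492.
Var(X) = E[X²] − (E[X])² = 5.37492 − 2.79464 = 2.58028.

2.5803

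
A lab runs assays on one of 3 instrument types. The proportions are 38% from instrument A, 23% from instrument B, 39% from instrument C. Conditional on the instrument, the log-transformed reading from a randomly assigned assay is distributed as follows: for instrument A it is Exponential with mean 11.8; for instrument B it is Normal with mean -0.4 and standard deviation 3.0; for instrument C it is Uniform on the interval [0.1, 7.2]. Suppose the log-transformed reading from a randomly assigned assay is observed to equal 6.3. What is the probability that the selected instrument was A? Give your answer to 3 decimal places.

Likelihoods f(6.3 | ·): A: 0.0496877; B: 0.0109826; C: 0.140845.
Posterior ∝ prior × likelihood. Numerator for A: 0.38·0.0496877 = 0.0188813.
Normalizing constant: 0.38·0.0496877 + 0.23·0.0109826 + 0.39·0.140845 = 0.0763369.
P(A | observation) = 0.0188813 / 0.0763369 = 0.247342.

0.247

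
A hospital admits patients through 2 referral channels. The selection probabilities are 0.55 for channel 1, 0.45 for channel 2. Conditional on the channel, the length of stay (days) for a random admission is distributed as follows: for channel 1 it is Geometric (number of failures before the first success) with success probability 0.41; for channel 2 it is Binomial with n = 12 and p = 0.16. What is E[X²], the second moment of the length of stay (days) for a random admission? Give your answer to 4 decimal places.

For each component E[X²] = Var + (mean)², giving 1: 5.58061; 2: 5.2992.
Overall E[X²] = 0.55·5.58061 + 0.45·5.2992 = 5.45397.

5.4540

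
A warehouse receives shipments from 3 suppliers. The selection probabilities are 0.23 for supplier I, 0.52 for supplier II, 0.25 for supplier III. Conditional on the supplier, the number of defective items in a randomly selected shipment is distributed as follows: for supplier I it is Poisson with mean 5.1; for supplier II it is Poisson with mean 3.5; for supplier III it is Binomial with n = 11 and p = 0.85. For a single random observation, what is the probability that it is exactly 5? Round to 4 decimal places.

0.1096

Conditional on each supplier, P(X = 5): I: 0.175294; II: 0.132169; III: 0.00233499.
By total probability, P(X = 5) = 0.23·0.175294 + 0.52·0.132169 + 0.25·0.00233499 = 0.109629.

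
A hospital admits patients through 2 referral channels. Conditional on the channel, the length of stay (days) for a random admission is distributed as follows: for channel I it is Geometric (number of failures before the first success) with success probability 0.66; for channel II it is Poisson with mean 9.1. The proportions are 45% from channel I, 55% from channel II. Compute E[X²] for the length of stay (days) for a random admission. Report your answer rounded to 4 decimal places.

51.0212

For each component E[X²] = Var + (mean)², giving I: 1.04591; II: 91.91.
Overall E[X²] = 0.45·1.04591 + 0.55·91.91 = 51.0212.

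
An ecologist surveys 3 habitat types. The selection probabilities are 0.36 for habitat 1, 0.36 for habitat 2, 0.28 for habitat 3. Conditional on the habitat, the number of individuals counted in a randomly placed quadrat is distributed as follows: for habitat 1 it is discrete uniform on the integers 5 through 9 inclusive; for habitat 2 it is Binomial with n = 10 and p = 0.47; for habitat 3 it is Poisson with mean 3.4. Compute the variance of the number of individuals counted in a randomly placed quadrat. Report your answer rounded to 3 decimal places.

4.731

Per component, 1: μ=7, E[X²]=51; 2: μ=4.7, E[X²]=24.581; 3: μ=3.4, E[X²]=14.96.
E[X] = 0.36·7 + 0.36·4.7 + 0.28·3.4 = 5.164.
E[X²] = 0.36·51 + 0.36·24.581 + 0.28·14.96 = 31.398.
Var(X) = E[X²] − (E[X])² = 31.398 − 26.6669 = 4.73106.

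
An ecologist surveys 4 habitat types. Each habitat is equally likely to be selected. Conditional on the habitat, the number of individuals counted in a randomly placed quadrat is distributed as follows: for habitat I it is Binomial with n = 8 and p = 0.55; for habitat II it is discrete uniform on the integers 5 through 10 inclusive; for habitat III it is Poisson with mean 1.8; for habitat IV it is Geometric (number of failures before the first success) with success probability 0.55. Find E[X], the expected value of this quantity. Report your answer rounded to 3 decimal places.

Component means — I: 4.4; II: 7.5; III: 1.8; IV: 0.818182.
E[X] = 0.25·4.4 + 0.25·7.5 + 0.25·1.8 + 0.25·0.818182 = 3.62955.

3.630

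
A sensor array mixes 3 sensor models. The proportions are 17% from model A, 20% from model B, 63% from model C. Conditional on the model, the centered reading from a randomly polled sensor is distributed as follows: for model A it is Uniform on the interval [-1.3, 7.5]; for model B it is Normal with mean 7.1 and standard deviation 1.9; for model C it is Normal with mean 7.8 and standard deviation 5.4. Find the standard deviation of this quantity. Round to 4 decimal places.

Per component, A: μ=3.1, E[X²]=16.0633; B: μ=7.1, E[X²]=54.02; C: μ=7.8, E[X²]=90.
E[X] = 0.17·3.1 + 0.2·7.1 + 0.63·7.8 = 6.861.
E[X²] = 0.17·16.0633 + 0.2·54.02 + 0.63·90 = 70.2348.
Var(X) = E[X²] − (E[X])² = 70.2348 − 47.0733 = 23.1614.
SD(X) = √23.1614 = 4.81263.

4.8126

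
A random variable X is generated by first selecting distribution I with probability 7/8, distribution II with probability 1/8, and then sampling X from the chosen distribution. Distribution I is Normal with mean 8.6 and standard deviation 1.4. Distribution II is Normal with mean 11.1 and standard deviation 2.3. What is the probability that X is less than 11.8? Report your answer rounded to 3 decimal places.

Conditional on each component, P(X < 11.8): I: 0.988865; II: 0.619569.
By total probability, P(X < 11.8) = 0.875·0.988865 + 0.125·0.619569 = 0.942703.

0.943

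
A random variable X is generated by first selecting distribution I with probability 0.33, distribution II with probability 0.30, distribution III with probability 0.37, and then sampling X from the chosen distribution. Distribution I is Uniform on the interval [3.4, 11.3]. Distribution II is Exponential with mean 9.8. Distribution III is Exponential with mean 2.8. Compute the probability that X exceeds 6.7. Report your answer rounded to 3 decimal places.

Conditional on each component, P(X > 6.7): I: 0.582278; II: 0.504759; III: 0.0913683.
By total probability, P(X > 6.7) = 0.33·0.582278 + 0.3·0.504759 + 0.37·0.0913683 = 0.377386.

0.377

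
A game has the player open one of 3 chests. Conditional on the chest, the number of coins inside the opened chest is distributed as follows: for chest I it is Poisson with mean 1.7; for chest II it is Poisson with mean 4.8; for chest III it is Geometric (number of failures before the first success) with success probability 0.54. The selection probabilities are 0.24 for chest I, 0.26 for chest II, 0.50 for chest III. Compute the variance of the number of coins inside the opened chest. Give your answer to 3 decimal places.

5.157

Per component, I: μ=1.7, E[X²]=4.59; II: μ=4.8, E[X²]=27.84; III: μ=0.851852, E[X²]=2.30316.
E[X] = 0.24·1.7 + 0.26·4.8 + 0.5·0.851852 = 2.08193.
E[X²] = 0.24·4.59 + 0.26·27.84 + 0.5·2.30316 = 9.49158.
Var(X) = E[X²] − (E[X])² = 9.49158 − 4.33442 = 5.15716.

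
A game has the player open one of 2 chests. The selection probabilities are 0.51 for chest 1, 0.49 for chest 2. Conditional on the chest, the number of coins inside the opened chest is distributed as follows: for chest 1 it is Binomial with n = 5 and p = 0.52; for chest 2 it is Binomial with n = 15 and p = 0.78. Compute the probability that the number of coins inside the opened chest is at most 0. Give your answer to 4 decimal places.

0.0130

Conditional on each chest, P(X ≤ 0): 1: 0.0254804; 2: 1.3688e-10.
By total probability, P(X ≤ 0) = 0.51·0.0254804 + 0.49·1.3688e-10 = 0.012995.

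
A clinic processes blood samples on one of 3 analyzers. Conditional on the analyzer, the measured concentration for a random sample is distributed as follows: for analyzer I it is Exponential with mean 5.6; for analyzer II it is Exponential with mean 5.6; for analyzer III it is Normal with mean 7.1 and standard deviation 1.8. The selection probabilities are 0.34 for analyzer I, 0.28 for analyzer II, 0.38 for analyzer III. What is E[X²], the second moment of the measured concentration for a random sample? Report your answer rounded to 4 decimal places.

For each component E[X²] = Var + (mean)², giving I: 62.72; II: 62.72; III: 53.65.
Overall E[X²] = 0.34·62.72 + 0.28·62.72 + 0.38·53.65 = 59.2734.

59.2734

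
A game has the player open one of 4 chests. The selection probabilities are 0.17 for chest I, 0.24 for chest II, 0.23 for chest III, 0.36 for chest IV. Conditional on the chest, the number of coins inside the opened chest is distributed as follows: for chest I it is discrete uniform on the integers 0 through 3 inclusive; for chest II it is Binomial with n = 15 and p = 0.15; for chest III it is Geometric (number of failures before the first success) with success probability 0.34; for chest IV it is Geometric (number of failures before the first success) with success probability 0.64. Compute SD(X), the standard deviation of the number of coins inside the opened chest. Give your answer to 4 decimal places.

1.6716

Per component, I: μ=1.5, E[X²]=3.5; II: μ=2.25, E[X²]=6.975; III: μ=1.94118, E[X²]=9.47751; IV: μ=0.5625, E[X²]=1.19531.
E[X] = 0.17·1.5 + 0.24·2.25 + 0.23·1.94118 + 0.36·0.5625 = 1.44397.
E[X²] = 0.17·3.5 + 0.24·6.975 + 0.23·9.47751 + 0.36·1.19531 = 4.87914.
Var(X) = E[X²] − (E[X])² = 4.87914 − 2.08505 = 2.79409.
SD(X) = √2.79409 = 1.67155.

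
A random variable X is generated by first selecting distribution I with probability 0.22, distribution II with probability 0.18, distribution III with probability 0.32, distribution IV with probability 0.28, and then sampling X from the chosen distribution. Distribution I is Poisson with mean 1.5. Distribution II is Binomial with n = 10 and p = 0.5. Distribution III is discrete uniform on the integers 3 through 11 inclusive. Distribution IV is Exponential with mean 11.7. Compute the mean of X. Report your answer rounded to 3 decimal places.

6.746

Component means — I: 1.5; II: 5; III: 7; IV: 11.7.
E[X] = 0.22·1.5 + 0.18·5 + 0.32·7 + 0.28·11.7 = 6.746.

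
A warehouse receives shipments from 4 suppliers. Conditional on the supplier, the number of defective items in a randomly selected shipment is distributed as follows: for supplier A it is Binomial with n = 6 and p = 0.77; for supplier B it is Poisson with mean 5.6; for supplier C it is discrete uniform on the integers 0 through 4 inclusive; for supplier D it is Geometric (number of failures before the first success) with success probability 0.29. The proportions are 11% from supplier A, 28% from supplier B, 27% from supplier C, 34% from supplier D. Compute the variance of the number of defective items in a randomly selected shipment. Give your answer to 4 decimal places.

7.4490

Per component, A: μ=4.62, E[X²]=22.407; B: μ=5.6, E[X²]=36.96; C: μ=2, E[X²]=6; D: μ=2.44828, E[X²]=14.4364.
E[X] = 0.11·4.62 + 0.28·5.6 + 0.27·2 + 0.34·2.44828 = 3.44861.
E[X²] = 0.11·22.407 + 0.28·36.96 + 0.27·6 + 0.34·14.4364 = 19.3419.
Var(X) = E[X²] − (E[X])² = 19.3419 − 11.8929 = 7.449.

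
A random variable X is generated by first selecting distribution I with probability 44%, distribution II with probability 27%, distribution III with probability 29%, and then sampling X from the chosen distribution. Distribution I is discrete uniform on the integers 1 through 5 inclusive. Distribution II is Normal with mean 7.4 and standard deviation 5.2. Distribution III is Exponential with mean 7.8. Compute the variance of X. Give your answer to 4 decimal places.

31.0768

Per component, I: μ=3, E[X²]=11; II: μ=7.4, E[X²]=81.8; III: μ=7.8, E[X²]=121.68.
E[X] = 0.44·3 + 0.27·7.4 + 0.29·7.8 = 5.58.
E[X²] = 0.44·11 + 0.27·81.8 + 0.29·121.68 = 62.2132.
Var(X) = E[X²] − (E[X])² = 62.2132 − 31.1364 = 31.0768.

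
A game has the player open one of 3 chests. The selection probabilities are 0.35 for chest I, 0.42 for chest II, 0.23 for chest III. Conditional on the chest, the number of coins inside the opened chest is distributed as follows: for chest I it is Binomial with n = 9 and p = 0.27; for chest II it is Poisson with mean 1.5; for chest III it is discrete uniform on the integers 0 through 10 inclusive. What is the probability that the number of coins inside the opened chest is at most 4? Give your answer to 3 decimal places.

Conditional on each chest, P(X ≤ 4): I: 0.933797; II: 0.981424; III: 0.454545.
By total probability, P(X ≤ 4) = 0.35·0.933797 + 0.42·0.981424 + 0.23·0.454545 = 0.843573.

0.844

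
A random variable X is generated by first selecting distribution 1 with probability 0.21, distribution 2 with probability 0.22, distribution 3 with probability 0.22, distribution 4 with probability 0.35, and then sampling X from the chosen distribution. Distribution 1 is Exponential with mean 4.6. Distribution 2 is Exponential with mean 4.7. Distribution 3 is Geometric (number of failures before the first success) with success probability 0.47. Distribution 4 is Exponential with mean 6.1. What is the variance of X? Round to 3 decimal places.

26.250

Per component, 1: μ=4.6, E[X²]=42.32; 2: μ=4.7, E[X²]=44.18; 3: μ=1.12766, E[X²]=3.67089; 4: μ=6.1, E[X²]=74.42.
E[X] = 0.21·4.6 + 0.22·4.7 + 0.22·1.12766 + 0.35·6.1 = 4.38309.
E[X²] = 0.21·42.32 + 0.22·44.18 + 0.22·3.67089 + 0.35·74.42 = 45.4614.
Var(X) = E[X²] − (E[X])² = 45.4614 − 19.2114 = 26.25.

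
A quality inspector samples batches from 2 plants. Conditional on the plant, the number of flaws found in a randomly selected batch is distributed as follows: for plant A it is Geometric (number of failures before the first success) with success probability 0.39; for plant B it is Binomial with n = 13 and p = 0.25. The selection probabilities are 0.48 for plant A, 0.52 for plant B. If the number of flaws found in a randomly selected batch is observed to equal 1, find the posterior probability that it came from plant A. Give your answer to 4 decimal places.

0.6808

Likelihoods P(X=1 | ·): A: 0.2379; B: 0.102948.
Posterior ∝ prior × likelihood. Numerator for A: 0.48·0.2379 = 0.114192.
Normalizing constant: 0.48·0.2379 + 0.52·0.102948 = 0.167725.
P(A | observation) = 0.114192 / 0.167725 = 0.680829.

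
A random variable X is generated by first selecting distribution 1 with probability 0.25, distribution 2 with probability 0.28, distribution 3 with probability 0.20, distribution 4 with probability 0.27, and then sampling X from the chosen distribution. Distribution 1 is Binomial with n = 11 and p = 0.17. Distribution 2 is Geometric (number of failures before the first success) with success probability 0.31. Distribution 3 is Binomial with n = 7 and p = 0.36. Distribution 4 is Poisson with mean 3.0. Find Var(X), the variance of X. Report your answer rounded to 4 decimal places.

3.7098

Per component, 1: μ=1.87, E[X²]=5.049; 2: μ=2.22581, E[X²]=12.1342; 3: μ=2.52, E[X²]=7.9632; 4: μ=3, E[X²]=12.
E[X] = 0.25·1.87 + 0.28·2.22581 + 0.2·2.52 + 0.27·3 = 2.40473.
E[X²] = 0.25·5.049 + 0.28·12.1342 + 0.2·7.9632 + 0.27·12 = 9.49248.
Var(X) = E[X²] − (E[X])² = 9.49248 − 5.78271 = 3.70977.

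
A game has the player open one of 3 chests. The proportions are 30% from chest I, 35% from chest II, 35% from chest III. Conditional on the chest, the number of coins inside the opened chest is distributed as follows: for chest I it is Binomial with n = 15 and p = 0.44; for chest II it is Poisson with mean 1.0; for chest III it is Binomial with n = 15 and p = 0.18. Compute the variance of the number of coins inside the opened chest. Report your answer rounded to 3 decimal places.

Per component, I: μ=6.6, E[X²]=47.256; II: μ=1, E[X²]=2; III: μ=2.7, E[X²]=9.504.
E[X] = 0.3·6.6 + 0.35·1 + 0.35·2.7 = 3.275.
E[X²] = 0.3·47.256 + 0.35·2 + 0.35·9.504 = 18.2032.
Var(X) = E[X²] − (E[X])² = 18.2032 − 10.7256 = 7.47758.

7.478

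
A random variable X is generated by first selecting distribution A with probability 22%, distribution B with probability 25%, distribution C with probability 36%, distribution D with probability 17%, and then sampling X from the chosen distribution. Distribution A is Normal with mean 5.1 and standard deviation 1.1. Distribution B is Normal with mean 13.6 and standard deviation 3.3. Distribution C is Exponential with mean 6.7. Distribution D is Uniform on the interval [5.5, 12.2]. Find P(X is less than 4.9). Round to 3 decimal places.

0.282

Conditional on each component, P(X < 4.9): A: 0.427863; B: 0.00418999; C: 0.518738; D: 0.
By total probability, P(X < 4.9) = 0.22·0.427863 + 0.25·0.00418999 + 0.36·0.518738 + 0.17·0 = 0.281923.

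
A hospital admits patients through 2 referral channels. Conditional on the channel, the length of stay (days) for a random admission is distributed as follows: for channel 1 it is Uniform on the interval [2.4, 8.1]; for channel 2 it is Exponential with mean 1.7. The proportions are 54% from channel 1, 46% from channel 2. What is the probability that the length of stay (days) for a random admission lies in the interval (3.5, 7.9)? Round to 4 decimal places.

Conditional on each channel, P(3.5 < X < 7.9): 1: 0.77193; 2: 0.118014.
By total probability, P(3.5 < X < 7.9) = 0.54·0.77193 + 0.46·0.118014 = 0.471129.

0.4711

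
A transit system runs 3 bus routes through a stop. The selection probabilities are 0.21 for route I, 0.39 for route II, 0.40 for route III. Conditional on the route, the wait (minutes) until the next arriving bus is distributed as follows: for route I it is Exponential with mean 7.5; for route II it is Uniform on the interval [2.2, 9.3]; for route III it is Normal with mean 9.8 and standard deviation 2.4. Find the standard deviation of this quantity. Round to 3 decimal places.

4.360

Per component, I: μ=7.5, E[X²]=112.5; II: μ=5.75, E[X²]=37.2633; III: μ=9.8, E[X²]=101.8.
E[X] = 0.21·7.5 + 0.39·5.75 + 0.4·9.8 = 7.7375.
E[X²] = 0.21·112.5 + 0.39·37.2633 + 0.4·101.8 = 78.8777.
Var(X) = E[X²] − (E[X])² = 78.8777 − 59.8689 = 19.0088.
SD(X) = √19.0088 = 4.35991.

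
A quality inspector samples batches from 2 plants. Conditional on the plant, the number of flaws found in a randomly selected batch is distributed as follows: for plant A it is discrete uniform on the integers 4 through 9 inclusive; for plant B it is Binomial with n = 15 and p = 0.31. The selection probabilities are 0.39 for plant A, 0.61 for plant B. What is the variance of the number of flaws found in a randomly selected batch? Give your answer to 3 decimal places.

3.909

Per component, A: μ=6.5, E[X²]=45.1667; B: μ=4.65, E[X²]=24.831.
E[X] = 0.39·6.5 + 0.61·4.65 = 5.3715.
E[X²] = 0.39·45.1667 + 0.61·24.831 = 32.7619.
Var(X) = E[X²] − (E[X])² = 32.7619 − 28.853 = 3.9089.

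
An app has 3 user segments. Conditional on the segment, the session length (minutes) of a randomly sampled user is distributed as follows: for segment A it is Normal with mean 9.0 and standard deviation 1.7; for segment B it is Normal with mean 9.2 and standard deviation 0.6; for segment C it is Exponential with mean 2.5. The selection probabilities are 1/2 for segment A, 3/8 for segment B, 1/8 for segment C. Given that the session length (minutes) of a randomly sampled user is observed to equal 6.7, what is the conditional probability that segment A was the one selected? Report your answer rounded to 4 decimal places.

0.9312

Likelihoods f(6.7 | ·): A: 0.0939689; B: 0.000112938; C: 0.0274253.
Posterior ∝ prior × likelihood. Numerator for A: 0.5·0.0939689 = 0.0469844.
Normalizing constant: 0.5·0.0939689 + 0.375·0.000112938 + 0.125·0.0274253 = 0.0504549.
P(A | observation) = 0.0469844 / 0.0504549 = 0.931216.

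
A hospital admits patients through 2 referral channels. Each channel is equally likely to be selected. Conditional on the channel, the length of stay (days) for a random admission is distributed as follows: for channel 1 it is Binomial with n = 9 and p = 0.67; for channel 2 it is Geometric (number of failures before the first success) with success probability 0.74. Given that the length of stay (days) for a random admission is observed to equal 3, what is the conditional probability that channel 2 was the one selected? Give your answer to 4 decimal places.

Likelihoods P(X=3 | ·): 1: 0.0326278; 2: 0.0130062.
Posterior ∝ prior × likelihood. Numerator for 2: 0.5·0.0130062 = 0.00650312.
Normalizing constant: 0.5·0.0326278 + 0.5·0.0130062 = 0.022817.
P(2 | observation) = 0.00650312 / 0.022817 = 0.285012.

0.2850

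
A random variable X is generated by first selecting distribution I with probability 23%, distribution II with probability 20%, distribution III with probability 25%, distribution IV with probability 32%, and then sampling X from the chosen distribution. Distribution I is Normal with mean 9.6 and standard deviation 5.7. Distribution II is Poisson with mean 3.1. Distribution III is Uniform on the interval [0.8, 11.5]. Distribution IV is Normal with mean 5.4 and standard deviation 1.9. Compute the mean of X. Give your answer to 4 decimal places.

6.0935

Component means — I: 9.6; II: 3.1; III: 6.15; IV: 5.4.
E[X] = 0.23·9.6 + 0.2·3.1 + 0.25·6.15 + 0.32·5.4 = 6.0935.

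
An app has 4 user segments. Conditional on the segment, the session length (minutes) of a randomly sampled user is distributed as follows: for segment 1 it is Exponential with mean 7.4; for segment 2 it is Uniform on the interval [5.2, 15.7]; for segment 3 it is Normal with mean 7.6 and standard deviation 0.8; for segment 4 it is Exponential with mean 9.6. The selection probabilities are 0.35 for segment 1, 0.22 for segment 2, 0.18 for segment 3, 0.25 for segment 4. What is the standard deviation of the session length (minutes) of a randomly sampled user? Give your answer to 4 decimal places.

6.7843

Per component, 1: μ=7.4, E[X²]=109.52; 2: μ=10.45, E[X²]=118.39; 3: μ=7.6, E[X²]=58.4; 4: μ=9.6, E[X²]=184.32.
E[X] = 0.35·7.4 + 0.22·10.45 + 0.18·7.6 + 0.25·9.6 = 8.657.
E[X²] = 0.35·109.52 + 0.22·118.39 + 0.18·58.4 + 0.25·184.32 = 120.97.
Var(X) = E[X²] − (E[X])² = 120.97 − 74.9436 = 46.0262.
SD(X) = √46.0262 = 6.78426.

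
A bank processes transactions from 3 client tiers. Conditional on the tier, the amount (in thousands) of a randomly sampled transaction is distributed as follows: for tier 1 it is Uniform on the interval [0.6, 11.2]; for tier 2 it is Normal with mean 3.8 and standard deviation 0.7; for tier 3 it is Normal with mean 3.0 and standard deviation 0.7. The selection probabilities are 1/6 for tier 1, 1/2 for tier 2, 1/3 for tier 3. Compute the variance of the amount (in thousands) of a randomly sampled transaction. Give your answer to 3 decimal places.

Per component, 1: μ=5.9, E[X²]=44.1733; 2: μ=3.8, E[X²]=14.93; 3: μ=3, E[X²]=9.49.
E[X] = 0.166667·5.9 + 0.5·3.8 + 0.333333·3 = 3.88333.
E[X²] = 0.166667·44.1733 + 0.5·14.93 + 0.333333·9.49 = 17.9906.
Var(X) = E[X²] − (E[X])² = 17.9906 − 15.0803 = 2.91028.

2.910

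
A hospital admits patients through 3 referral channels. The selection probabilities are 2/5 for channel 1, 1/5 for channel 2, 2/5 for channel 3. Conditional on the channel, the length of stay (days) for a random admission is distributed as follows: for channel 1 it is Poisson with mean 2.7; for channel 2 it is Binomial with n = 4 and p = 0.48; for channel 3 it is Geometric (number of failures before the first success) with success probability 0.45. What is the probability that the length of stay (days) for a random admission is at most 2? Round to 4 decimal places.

Conditional on each channel, P(X ≤ 2): 1: 0.493624; 2: 0.716884; 3: 0.833625.
By total probability, P(X ≤ 2) = 0.4·0.493624 + 0.2·0.716884 + 0.4·0.833625 = 0.674277.

0.6743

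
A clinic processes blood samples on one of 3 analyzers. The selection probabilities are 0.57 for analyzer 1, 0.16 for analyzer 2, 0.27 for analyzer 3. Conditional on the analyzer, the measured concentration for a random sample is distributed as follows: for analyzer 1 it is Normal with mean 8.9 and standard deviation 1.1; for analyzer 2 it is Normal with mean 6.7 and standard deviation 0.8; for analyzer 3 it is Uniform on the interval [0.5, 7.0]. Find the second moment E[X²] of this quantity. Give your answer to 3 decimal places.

57.872

For each component E[X²] = Var + (mean)², giving 1: 80.42; 2: 45.53; 3: 17.5833.
Overall E[X²] = 0.57·80.42 + 0.16·45.53 + 0.27·17.5833 = 57.8717.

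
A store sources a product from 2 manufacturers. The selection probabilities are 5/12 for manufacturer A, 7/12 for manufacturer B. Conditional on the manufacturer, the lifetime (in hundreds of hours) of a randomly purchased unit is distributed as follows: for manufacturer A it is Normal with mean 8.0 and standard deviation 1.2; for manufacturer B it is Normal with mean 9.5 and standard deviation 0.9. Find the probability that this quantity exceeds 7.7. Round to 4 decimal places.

Conditional on each manufacturer, P(X > 7.7): A: 0.598706; B: 0.97725.
By total probability, P(X > 7.7) = 0.416667·0.598706 + 0.583333·0.97725 = 0.819523.

0.8195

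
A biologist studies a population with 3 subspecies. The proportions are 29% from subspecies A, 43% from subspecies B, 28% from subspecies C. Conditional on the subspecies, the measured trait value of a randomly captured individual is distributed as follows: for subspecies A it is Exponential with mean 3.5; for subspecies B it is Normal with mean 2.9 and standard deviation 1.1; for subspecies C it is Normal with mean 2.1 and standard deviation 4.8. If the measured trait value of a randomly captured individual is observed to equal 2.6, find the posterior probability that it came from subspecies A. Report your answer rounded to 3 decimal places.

Likelihoods f(2.6 | ·): A: 0.135929; B: 0.349435; C: 0.0826633.
Posterior ∝ prior × likelihood. Numerator for A: 0.29·0.135929 = 0.0394195.
Normalizing constant: 0.29·0.135929 + 0.43·0.349435 + 0.28·0.0826633 = 0.212822.
P(A | observation) = 0.0394195 / 0.212822 = 0.185223.

0.185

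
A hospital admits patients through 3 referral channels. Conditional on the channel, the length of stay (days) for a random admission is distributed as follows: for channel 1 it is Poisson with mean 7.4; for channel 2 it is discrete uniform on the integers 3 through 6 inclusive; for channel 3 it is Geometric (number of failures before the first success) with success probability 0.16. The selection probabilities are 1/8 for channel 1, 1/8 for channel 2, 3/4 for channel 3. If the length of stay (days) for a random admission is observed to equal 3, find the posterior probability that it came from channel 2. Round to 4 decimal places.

Likelihoods P(X=3 | ·): 1: 0.0412824; 2: 0.25; 3: 0.0948326.
Posterior ∝ prior × likelihood. Numerator for 2: 0.125·0.25 = 0.03125.
Normalizing constant: 0.125·0.0412824 + 0.125·0.25 + 0.75·0.0948326 = 0.107535.
P(2 | observation) = 0.03125 / 0.107535 = 0.290604.

0.2906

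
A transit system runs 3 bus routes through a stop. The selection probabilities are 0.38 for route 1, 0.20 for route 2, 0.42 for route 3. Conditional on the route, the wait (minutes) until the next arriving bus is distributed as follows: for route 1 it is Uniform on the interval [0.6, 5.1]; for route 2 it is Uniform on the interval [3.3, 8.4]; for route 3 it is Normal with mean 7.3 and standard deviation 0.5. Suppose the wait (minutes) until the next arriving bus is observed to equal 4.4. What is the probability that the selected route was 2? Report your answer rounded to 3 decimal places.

0.317

Likelihoods f(4.4 | ·): 1: 0.222222; 2: 0.196078; 3: 3.95464e-08.
Posterior ∝ prior × likelihood. Numerator for 2: 0.2·0.196078 = 0.0392157.
Normalizing constant: 0.38·0.222222 + 0.2·0.196078 + 0.42·3.95464e-08 = 0.12366.
P(2 | observation) = 0.0392157 / 0.12366 = 0.317125.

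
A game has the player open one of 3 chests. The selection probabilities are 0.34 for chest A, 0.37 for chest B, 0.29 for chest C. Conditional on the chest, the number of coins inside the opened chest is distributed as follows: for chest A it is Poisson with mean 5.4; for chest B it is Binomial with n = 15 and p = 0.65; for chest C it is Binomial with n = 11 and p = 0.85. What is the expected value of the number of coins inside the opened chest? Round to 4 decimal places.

8.1550

Component means — A: 5.4; B: 9.75; C: 9.35.
E[X] = 0.34·5.4 + 0.37·9.75 + 0.29·9.35 = 8.155.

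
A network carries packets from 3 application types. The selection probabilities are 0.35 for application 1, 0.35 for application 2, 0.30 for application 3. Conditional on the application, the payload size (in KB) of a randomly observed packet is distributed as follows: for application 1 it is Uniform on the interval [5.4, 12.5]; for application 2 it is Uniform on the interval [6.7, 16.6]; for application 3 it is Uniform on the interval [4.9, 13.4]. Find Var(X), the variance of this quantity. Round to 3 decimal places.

Per component, 1: μ=8.95, E[X²]=84.3033; 2: μ=11.65, E[X²]=143.89; 3: μ=9.15, E[X²]=89.7433.
E[X] = 0.35·8.95 + 0.35·11.65 + 0.3·9.15 = 9.955.
E[X²] = 0.35·84.3033 + 0.35·143.89 + 0.3·89.7433 = 106.791.
Var(X) = E[X²] − (E[X])² = 106.791 − 99.102 = 7.68864.

7.689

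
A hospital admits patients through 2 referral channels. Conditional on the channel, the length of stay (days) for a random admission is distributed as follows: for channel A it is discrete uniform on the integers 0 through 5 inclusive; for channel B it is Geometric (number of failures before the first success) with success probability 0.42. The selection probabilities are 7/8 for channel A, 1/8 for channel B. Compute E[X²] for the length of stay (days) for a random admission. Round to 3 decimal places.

8.670

For each component E[X²] = Var + (mean)², giving A: 9.16667; B: 5.19501.
Overall E[X²] = 0.875·9.16667 + 0.125·5.19501 = 8.67021.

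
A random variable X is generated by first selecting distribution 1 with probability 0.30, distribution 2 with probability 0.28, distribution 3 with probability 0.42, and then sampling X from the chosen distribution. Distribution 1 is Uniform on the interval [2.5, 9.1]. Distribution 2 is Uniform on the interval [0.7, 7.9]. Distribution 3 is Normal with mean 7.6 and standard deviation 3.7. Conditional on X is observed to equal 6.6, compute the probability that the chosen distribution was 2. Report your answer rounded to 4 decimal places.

Likelihoods f(6.6 | ·): 1: 0.151515; 2: 0.138889; 3: 0.103955.
Posterior ∝ prior × likelihood. Numerator for 2: 0.28·0.138889 = 0.0388889.
Normalizing constant: 0.3·0.151515 + 0.28·0.138889 + 0.42·0.103955 = 0.128005.
P(2 | observation) = 0.0388889 / 0.128005 = 0.303808.

0.3038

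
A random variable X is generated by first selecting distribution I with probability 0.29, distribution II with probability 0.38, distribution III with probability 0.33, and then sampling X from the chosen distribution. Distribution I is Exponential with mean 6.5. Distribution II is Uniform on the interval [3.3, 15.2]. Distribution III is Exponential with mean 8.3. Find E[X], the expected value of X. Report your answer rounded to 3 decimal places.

Component means — I: 6.5; II: 9.25; III: 8.3.
E[X] = 0.29·6.5 + 0.38·9.25 + 0.33·8.3 = 8.139.

8.139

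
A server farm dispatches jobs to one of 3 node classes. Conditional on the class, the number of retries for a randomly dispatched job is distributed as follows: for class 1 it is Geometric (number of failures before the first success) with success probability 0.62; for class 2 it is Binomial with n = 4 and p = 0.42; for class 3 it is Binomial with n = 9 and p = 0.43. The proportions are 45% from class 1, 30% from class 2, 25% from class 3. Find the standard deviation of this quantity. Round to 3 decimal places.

Per component, 1: μ=0.612903, E[X²]=1.3642; 2: μ=1.68, E[X²]=3.7968; 3: μ=3.87, E[X²]=17.1828.
E[X] = 0.45·0.612903 + 0.3·1.68 + 0.25·3.87 = 1.74731.
E[X²] = 0.45·1.3642 + 0.3·3.7968 + 0.25·17.1828 = 6.04863.
Var(X) = E[X²] − (E[X])² = 6.04863 − 3.05308 = 2.99555.
SD(X) = √2.99555 = 1.73077.

1.731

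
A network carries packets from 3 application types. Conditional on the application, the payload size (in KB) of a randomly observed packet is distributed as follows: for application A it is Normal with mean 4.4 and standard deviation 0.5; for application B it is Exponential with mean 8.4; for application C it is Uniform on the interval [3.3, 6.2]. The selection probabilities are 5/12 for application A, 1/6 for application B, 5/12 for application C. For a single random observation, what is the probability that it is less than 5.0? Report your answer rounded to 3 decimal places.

0.688

Conditional on each application, P(X < 5.0): A: 0.88493; B: 0.448569; C: 0.586207.
By total probability, P(X < 5.0) = 0.416667·0.88493 + 0.166667·0.448569 + 0.416667·0.586207 = 0.687735.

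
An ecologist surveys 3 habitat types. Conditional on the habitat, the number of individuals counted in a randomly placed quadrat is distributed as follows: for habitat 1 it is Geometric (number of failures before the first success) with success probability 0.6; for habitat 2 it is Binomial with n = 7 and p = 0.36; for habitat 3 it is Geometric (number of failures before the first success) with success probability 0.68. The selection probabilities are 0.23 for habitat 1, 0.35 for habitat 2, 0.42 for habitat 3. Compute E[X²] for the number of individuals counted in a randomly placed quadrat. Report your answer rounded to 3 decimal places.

3.529

For each component E[X²] = Var + (mean)², giving 1: 1.55556; 2: 7.9632; 3: 0.913495.
Overall E[X²] = 0.23·1.55556 + 0.35·7.9632 + 0.42·0.913495 = 3.52857.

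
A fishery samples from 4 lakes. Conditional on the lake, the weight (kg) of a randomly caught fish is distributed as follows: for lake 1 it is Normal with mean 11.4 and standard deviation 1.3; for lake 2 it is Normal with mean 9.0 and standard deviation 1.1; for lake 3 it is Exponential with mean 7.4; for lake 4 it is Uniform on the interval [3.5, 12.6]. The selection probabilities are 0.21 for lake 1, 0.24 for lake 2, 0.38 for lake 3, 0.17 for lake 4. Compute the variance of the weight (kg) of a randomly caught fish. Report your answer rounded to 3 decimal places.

24.893

Per component, 1: μ=11.4, E[X²]=131.65; 2: μ=9, E[X²]=82.21; 3: μ=7.4, E[X²]=109.52; 4: μ=8.05, E[X²]=71.7033.
E[X] = 0.21·11.4 + 0.24·9 + 0.38·7.4 + 0.17·8.05 = 8.7345.
E[X²] = 0.21·131.65 + 0.24·82.21 + 0.38·109.52 + 0.17·71.7033 = 101.184.
Var(X) = E[X²] − (E[X])² = 101.184 − 76.2915 = 24.8926.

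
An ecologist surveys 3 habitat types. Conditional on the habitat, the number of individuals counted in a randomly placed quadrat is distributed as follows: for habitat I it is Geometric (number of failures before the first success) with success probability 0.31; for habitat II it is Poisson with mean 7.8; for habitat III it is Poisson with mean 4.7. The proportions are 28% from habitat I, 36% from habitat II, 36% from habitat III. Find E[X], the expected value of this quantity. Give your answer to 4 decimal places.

5.1232

Component means — I: 2.22581; II: 7.8; III: 4.7.
E[X] = 0.28·2.22581 + 0.36·7.8 + 0.36·4.7 = 5.12323.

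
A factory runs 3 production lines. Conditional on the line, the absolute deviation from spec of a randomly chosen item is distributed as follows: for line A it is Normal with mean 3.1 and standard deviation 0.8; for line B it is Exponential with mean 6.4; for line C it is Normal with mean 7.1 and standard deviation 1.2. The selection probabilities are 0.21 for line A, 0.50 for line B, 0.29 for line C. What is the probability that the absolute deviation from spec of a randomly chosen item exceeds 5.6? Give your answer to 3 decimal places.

Conditional on each line, P(X > 5.6): A: 0.000889025; B: 0.416862; C: 0.89435.
By total probability, P(X > 5.6) = 0.21·0.000889025 + 0.5·0.416862 + 0.29·0.89435 = 0.467979.

0.468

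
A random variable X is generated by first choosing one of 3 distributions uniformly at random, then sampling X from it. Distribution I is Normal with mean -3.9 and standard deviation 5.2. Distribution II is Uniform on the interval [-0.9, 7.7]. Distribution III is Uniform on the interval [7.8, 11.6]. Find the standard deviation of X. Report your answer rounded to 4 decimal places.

6.5078

Per component, I: μ=-3.9, E[X²]=42.25; II: μ=3.4, E[X²]=17.7233; III: μ=9.7, E[X²]=95.2933.
E[X] = 0.333333·-3.9 + 0.333333·3.4 + 0.333333·9.7 = 3.06667.
E[X²] = 0.333333·42.25 + 0.333333·17.7233 + 0.333333·95.2933 = 51.7556.
Var(X) = E[X²] − (E[X])² = 51.7556 − 9.40444 = 42.3511.
SD(X) = √42.3511 = 6.50777.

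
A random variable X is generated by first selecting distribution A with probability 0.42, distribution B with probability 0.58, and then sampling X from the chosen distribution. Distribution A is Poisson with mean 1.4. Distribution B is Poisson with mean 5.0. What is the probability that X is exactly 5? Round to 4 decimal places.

Conditional on each component, P(X = 5): A: 0.0110521; B: 0.175467.
By total probability, P(X = 5) = 0.42·0.0110521 + 0.58·0.175467 = 0.106413.

0.1064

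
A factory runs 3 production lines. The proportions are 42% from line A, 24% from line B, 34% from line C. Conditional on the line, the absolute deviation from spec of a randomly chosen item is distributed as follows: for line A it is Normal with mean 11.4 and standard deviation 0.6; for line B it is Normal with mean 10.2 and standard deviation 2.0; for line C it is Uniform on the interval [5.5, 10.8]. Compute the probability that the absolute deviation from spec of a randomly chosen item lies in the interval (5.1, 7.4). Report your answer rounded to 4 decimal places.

0.1400

Conditional on each line, P(5.1 < X < 7.4): A: 1.30839e-11; B: 0.0753705; C: 0.358491.
By total probability, P(5.1 < X < 7.4) = 0.42·1.30839e-11 + 0.24·0.0753705 + 0.34·0.358491 = 0.139976.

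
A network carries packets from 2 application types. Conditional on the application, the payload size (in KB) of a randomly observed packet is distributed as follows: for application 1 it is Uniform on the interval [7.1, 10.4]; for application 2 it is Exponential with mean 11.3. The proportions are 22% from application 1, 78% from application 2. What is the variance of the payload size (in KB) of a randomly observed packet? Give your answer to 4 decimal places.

100.9137

Per component, 1: μ=8.75, E[X²]=77.47; 2: μ=11.3, E[X²]=255.38.
E[X] = 0.22·8.75 + 0.78·11.3 = 10.739.
E[X²] = 0.22·77.47 + 0.78·255.38 = 216.24.
Var(X) = E[X²] − (E[X])² = 216.24 − 115.326 = 100.914.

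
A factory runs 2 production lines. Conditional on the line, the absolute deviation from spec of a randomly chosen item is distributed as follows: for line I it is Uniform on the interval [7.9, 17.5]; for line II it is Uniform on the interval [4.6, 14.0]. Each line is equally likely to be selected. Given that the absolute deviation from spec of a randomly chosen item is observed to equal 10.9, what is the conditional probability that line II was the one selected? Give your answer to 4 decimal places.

0.5053

Likelihoods f(10.9 | ·): I: 0.104167; II: 0.106383.
Posterior ∝ prior × likelihood. Numerator for II: 0.5·0.106383 = 0.0531915.
Normalizing constant: 0.5·0.104167 + 0.5·0.106383 = 0.105275.
P(II | observation) = 0.0531915 / 0.105275 = 0.505263.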